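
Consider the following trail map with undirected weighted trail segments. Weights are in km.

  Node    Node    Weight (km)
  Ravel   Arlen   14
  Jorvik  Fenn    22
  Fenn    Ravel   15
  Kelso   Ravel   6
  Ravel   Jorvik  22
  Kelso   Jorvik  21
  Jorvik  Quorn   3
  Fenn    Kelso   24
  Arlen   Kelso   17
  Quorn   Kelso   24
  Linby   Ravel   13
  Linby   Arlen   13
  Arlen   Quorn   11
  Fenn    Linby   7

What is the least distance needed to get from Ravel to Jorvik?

22 km

Candidate routes:
Ravel → Kelso → Jorvik: 6+21 = 27
Ravel → Jorvik: 22 = 22
The minimum is 22 km via Ravel → Jorvik.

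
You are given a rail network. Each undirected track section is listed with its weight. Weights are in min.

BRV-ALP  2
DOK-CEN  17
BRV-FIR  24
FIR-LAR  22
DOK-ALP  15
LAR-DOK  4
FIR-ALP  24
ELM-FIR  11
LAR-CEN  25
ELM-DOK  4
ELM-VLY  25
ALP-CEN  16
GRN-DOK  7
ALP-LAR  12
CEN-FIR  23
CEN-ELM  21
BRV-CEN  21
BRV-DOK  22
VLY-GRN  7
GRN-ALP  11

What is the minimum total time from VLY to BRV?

20 min

Settle nodes by increasing distance from VLY:
VLY: 0
GRN: 7  (via VLY)
DOK: 14  (via GRN)
ELM: 18  (via DOK)
LAR: 18  (via DOK)
ALP: 18  (via GRN)
BRV: 20  (via ALP)
Shortest route: VLY → GRN → ALP → BRV = 20 min.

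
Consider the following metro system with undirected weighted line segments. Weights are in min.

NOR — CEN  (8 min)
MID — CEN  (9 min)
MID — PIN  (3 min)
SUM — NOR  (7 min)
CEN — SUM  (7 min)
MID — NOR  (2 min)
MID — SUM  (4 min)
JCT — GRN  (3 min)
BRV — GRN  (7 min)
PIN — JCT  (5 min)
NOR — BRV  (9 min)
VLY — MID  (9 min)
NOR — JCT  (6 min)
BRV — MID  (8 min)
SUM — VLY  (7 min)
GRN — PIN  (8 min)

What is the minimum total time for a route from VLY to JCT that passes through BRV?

27 min

Best VLY to BRV: VLY → MID → BRV costing 17
Shortest BRV→JCT: BRV → GRN → JCT = 10
Total via BRV: 17 + 10 = 27 min.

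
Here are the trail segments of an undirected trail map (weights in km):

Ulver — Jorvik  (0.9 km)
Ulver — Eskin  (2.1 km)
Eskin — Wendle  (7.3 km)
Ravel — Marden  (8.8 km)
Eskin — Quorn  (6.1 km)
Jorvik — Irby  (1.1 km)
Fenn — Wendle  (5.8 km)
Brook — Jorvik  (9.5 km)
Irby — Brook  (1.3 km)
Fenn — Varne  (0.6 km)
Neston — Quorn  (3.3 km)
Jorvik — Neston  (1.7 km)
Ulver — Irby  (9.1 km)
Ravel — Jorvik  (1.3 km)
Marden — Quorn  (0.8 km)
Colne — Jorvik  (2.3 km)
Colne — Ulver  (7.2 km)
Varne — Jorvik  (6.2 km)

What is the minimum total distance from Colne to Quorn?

Shortest distances from Colne:
Colne: 0
Jorvik: 2.3  (via Colne)
Ulver: 3.2  (via Jorvik)
Irby: 3.4  (via Jorvik)
Ravel: 3.6  (via Jorvik)
Neston: 4  (via Jorvik)
Brook: 4.7  (via Irby)
Eskin: 5.3  (via Ulver)
Quorn: 7.3  (via Neston)
Shortest route: Colne → Jorvik → Neston → Quorn = 7.3 km.

7.3 km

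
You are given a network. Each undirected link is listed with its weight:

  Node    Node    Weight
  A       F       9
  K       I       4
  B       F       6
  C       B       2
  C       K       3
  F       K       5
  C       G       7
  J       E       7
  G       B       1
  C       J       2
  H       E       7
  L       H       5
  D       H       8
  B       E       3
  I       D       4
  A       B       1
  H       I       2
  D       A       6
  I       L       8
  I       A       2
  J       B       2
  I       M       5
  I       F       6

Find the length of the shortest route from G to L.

11

Compare a few routes:
G → B → A → I → L: 1+1+2+8 = 12
G → B → A → I → H → L: 1+1+2+2+5 = 11
G → B → E → H → L: 1+3+7+5 = 16
The minimum is 11 via G → B → A → I → H → L.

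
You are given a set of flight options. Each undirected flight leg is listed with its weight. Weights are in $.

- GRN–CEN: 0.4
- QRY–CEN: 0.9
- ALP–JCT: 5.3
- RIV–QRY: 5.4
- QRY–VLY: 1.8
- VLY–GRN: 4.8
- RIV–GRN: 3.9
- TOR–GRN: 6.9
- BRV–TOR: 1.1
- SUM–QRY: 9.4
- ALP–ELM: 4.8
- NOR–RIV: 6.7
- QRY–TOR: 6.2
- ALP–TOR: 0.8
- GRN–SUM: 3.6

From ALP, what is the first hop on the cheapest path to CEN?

Enumerating some paths:
ALP → TOR → GRN → CEN: 0.8+6.9+0.4 = 8.1
ALP → TOR → QRY → CEN: 0.8+6.2+0.9 = 7.9
The minimum is $7.9 via ALP → TOR → QRY → CEN.
So from ALP the first move is to TOR.

TOR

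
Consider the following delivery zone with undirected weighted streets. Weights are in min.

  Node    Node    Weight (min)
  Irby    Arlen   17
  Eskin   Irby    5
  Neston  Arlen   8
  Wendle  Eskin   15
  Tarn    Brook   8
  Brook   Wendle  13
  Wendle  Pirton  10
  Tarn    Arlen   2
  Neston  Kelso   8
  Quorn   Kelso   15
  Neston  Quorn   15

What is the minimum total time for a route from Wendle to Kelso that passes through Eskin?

53 min

Best Wendle to Eskin: Wendle–Eskin costing 15
Best Eskin to Kelso: Eskin–Irby–Arlen–Neston–Kelso costing 38
Total via Eskin: 15 + 38 = 53 min.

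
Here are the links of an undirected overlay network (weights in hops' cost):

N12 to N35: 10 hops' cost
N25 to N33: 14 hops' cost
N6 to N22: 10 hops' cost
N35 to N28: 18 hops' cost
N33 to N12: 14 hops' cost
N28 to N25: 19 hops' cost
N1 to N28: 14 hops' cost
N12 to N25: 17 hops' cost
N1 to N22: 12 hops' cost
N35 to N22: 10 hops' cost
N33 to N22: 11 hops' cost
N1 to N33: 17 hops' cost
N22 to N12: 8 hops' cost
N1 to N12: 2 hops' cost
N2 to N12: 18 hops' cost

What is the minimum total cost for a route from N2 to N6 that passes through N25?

70 hops' cost

Best N2 to N25: N2 → N12 → N25 costing 35
Shortest N25→N6: N25 → N33 → N22 → N6 = 35
Total via N25: 35 + 35 = 70 hops' cost.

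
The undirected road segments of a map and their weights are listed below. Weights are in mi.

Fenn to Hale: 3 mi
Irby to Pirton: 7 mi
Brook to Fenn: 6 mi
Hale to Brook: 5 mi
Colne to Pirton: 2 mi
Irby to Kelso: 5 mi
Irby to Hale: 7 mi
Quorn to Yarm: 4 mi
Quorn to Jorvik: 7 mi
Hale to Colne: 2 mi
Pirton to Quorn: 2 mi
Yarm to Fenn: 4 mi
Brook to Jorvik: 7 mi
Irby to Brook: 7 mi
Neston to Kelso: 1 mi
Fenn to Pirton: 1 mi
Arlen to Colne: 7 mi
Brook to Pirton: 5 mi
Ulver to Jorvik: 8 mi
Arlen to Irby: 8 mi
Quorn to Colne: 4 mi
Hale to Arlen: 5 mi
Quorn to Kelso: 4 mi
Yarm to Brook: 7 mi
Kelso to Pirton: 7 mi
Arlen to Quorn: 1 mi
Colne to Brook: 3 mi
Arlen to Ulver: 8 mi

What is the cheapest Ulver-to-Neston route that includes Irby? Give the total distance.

22 mi

Best Ulver to Irby: Ulver–Arlen–Irby costing 16
Best Irby to Neston: Irby–Kelso–Neston costing 6
Total via Irby: 16 + 6 = 22 mi.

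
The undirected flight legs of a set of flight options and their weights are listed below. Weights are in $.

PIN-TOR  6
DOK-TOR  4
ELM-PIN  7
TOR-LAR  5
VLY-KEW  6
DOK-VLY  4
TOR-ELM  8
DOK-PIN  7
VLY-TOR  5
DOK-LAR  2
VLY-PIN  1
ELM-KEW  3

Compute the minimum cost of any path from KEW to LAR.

$12

Running Dijkstra from KEW:
KEW: 0
ELM: 3  (via KEW)
VLY: 6  (via KEW)
PIN: 7  (via VLY)
DOK: 10  (via VLY)
TOR: 11  (via ELM)
LAR: 12  (via DOK)
Shortest route: KEW–VLY–DOK–LAR = $12.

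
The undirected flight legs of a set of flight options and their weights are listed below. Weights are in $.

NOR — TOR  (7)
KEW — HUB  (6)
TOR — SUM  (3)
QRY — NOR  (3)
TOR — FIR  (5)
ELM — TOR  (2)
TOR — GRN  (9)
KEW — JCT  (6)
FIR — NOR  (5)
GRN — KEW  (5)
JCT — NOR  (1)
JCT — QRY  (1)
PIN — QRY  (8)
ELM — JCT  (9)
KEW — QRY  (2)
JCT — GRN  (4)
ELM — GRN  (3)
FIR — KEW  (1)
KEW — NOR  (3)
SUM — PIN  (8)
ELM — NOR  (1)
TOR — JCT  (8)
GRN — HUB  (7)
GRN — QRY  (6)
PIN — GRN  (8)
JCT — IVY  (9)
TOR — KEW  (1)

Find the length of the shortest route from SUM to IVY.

$16

Running Dijkstra from SUM:
SUM: 0
TOR: 3  (via SUM)
KEW: 4  (via TOR)
ELM: 5  (via TOR)
FIR: 5  (via KEW)
QRY: 6  (via KEW)
NOR: 6  (via ELM)
JCT: 7  (via QRY)
GRN: 8  (via ELM)
PIN: 8  (via SUM)
HUB: 10  (via KEW)
IVY: 16  (via JCT)
Shortest route: SUM → TOR → KEW → QRY → JCT → IVY = $16.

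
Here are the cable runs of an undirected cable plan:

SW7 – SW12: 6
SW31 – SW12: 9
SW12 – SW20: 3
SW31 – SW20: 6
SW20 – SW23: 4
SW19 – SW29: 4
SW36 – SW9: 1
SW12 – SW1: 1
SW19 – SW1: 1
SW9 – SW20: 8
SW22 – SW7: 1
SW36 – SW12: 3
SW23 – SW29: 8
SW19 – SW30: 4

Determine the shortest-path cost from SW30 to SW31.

Shortest distances from SW30:
SW30: 0
SW19: 4  (via SW30)
SW1: 5  (via SW19)
SW12: 6  (via SW1)
SW29: 8  (via SW19)
SW36: 9  (via SW12)
SW20: 9  (via SW12)
SW9: 10  (via SW36)
SW7: 12  (via SW12)
SW23: 13  (via SW20)
SW22: 13  (via SW7)
SW31: 15  (via SW12)
Shortest route: SW30 → SW19 → SW1 → SW12 → SW31 = 15.

15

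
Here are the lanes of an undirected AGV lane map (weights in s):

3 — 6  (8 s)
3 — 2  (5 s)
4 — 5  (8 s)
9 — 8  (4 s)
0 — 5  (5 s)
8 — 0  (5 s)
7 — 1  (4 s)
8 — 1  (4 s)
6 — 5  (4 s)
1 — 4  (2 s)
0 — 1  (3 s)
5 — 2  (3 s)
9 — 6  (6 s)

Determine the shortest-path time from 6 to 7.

Compare a few routes:
6–9–8–1–7: 6+4+4+4 = 18
6–5–4–1–7: 4+8+2+4 = 18
6–5–0–1–7: 4+5+3+4 = 16
Cheapest is 6–5–0–1–7 at 16 s.

16 s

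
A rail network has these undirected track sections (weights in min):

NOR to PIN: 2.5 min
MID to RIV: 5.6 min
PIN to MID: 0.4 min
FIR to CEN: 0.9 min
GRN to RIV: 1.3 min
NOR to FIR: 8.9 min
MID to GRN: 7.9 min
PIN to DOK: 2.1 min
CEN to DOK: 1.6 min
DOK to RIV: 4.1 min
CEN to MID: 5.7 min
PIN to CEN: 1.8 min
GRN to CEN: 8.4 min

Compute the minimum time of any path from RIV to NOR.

8.5 min

Compare a few routes:
RIV - MID - PIN - NOR: 5.6+0.4+2.5 = 8.5
RIV - DOK - PIN - NOR: 4.1+2.1+2.5 = 8.7
Cheapest is RIV - MID - PIN - NOR at 8.5 min.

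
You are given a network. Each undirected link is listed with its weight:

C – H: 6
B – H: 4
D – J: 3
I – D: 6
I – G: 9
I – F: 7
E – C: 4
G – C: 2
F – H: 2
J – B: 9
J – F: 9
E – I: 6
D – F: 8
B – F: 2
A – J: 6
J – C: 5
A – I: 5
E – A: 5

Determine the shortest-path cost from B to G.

12

Candidate routes:
B–H–C–G: 4+6+2 = 12
B–J–C–G: 9+5+2 = 16
B–F–I–G: 2+7+9 = 18
B–F–J–C–G: 2+9+5+2 = 18
The minimum is 12 via B–H–C–G.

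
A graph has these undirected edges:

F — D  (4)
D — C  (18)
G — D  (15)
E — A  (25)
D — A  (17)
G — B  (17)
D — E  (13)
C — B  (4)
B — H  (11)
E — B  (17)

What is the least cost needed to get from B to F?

26

Shortest distances from B:
B: 0
C: 4  (via B)
H: 11  (via B)
E: 17  (via B)
G: 17  (via B)
D: 22  (via C)
F: 26  (via D)
Shortest route: B → C → D → F = 26.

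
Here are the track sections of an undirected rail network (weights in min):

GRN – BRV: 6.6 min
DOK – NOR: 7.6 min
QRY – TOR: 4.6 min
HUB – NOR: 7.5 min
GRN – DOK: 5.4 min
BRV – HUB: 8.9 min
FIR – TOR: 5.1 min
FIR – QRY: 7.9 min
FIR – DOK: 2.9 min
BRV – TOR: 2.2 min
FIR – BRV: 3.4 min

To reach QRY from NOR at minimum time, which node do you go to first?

DOK

Enumerating some paths:
NOR → DOK → FIR → BRV → TOR → QRY: 7.6+2.9+3.4+2.2+4.6 = 20.7
NOR → HUB → BRV → TOR → QRY: 7.5+8.9+2.2+4.6 = 23.2
NOR → DOK → FIR → TOR → QRY: 7.6+2.9+5.1+4.6 = 20.2
NOR → DOK → FIR → QRY: 7.6+2.9+7.9 = 18.4
Cheapest is NOR → DOK → FIR → QRY at 18.4 min.
So from NOR the first move is to DOK.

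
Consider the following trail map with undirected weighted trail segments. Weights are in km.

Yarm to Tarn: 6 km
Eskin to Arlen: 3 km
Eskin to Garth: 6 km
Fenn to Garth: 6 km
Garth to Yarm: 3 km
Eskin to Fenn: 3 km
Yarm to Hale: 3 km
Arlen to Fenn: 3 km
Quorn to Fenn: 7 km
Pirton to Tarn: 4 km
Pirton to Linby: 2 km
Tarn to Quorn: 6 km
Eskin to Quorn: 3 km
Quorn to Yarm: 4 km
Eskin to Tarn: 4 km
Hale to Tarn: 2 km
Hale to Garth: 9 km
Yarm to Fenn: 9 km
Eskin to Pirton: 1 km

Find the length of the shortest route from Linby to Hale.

Candidate routes:
Linby - Pirton - Eskin - Tarn - Hale: 2+1+4+2 = 9
Linby - Pirton - Tarn - Hale: 2+4+2 = 8
Cheapest is Linby - Pirton - Tarn - Hale at 8 km.

8 km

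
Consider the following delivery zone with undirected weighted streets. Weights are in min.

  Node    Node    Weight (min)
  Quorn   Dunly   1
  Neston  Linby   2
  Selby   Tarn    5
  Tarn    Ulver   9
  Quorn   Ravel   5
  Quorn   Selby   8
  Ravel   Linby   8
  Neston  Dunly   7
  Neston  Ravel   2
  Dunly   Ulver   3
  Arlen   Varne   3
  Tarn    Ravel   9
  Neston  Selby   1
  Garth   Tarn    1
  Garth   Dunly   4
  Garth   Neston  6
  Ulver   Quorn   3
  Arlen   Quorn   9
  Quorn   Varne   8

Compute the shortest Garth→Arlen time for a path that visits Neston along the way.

Best Garth to Neston: Garth–Neston costing 6
Shortest Neston→Arlen: Neston–Ravel–Quorn–Arlen = 16
Total via Neston: 6 + 16 = 22 min.

22 min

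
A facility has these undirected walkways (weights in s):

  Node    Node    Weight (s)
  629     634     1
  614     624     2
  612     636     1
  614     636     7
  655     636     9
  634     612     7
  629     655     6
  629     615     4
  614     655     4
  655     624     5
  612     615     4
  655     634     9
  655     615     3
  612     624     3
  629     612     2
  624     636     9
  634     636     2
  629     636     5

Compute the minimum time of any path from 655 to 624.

5 s

Candidate routes:
655 - 614 - 624: 4+2 = 6
655 - 615 - 612 - 624: 3+4+3 = 10
655 - 624: 5 = 5
655 - 629 - 612 - 624: 6+2+3 = 11
The minimum is 5 s via 655 - 624.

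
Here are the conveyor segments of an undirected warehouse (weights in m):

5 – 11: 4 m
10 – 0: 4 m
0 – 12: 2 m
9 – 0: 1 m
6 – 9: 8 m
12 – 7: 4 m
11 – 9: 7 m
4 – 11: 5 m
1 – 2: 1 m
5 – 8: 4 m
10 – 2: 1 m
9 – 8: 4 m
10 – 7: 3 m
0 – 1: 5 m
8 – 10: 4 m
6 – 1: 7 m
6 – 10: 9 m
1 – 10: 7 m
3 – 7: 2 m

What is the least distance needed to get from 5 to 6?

16 m

Enumerating some paths:
5–8–10–6: 4+4+9 = 17
5–8–9–6: 4+4+8 = 16
Cheapest is 5–8–9–6 at 16 m.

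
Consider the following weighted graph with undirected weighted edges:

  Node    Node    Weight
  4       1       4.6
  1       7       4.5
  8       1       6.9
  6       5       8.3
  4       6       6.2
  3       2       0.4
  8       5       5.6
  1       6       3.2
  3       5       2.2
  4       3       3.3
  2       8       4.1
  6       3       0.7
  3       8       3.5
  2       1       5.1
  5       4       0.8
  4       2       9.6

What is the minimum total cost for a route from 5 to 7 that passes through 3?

10.6

Shortest 5→3: 5–3 = 2.2
Shortest 3→7: 3–6–1–7 = 8.4
Total via 3: 2.2 + 8.4 = 10.6.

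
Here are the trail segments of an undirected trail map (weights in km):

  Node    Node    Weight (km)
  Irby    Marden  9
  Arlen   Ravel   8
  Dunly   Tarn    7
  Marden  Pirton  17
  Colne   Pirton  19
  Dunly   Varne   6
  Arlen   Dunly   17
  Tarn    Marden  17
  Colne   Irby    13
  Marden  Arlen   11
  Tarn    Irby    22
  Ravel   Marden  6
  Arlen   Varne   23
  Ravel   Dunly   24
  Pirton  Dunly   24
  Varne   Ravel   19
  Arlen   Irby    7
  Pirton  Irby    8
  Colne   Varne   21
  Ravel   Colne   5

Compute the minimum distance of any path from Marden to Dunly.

24 km

Candidate routes:
Marden - Ravel - Dunly: 6+24 = 30
Marden - Arlen - Dunly: 11+17 = 28
Marden - Tarn - Dunly: 17+7 = 24
Marden - Ravel - Arlen - Dunly: 6+8+17 = 31
The minimum is 24 km via Marden - Tarn - Dunly.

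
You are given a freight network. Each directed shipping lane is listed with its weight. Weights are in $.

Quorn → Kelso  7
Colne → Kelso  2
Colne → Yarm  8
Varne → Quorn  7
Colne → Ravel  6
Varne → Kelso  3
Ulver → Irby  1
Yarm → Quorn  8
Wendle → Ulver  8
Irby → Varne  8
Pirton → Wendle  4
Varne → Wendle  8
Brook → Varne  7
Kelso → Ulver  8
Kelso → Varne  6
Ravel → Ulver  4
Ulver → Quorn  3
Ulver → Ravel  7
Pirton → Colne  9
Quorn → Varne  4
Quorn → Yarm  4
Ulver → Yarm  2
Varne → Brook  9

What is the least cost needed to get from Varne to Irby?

Shortest distances from Varne:
Varne: 0
Kelso: 3  (via Varne)
Quorn: 7  (via Varne)
Wendle: 8  (via Varne)
Brook: 9  (via Varne)
Yarm: 11  (via Quorn)
Ulver: 11  (via Kelso)
Irby: 12  (via Ulver)
Shortest route: Varne → Kelso → Ulver → Irby = $12.

$12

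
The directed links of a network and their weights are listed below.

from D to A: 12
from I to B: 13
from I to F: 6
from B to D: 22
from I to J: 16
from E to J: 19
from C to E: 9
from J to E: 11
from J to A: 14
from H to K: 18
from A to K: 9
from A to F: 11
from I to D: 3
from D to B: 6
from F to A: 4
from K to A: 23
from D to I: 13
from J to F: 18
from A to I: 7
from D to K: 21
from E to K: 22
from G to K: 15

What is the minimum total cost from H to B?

Shortest distances from H:
H: 0
K: 18  (via H)
A: 41  (via K)
I: 48  (via A)
D: 51  (via I)
F: 52  (via A)
B: 57  (via D)
Shortest route: H–K–A–I–D–B = 57.

57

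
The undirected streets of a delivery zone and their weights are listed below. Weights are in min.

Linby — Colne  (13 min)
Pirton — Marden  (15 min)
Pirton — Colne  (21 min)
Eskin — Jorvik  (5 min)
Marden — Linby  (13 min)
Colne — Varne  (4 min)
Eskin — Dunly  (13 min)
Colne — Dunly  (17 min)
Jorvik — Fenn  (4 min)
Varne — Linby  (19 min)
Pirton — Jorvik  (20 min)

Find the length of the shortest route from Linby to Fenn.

Shortest distances from Linby:
Linby: 0
Colne: 13  (via Linby)
Marden: 13  (via Linby)
Varne: 17  (via Colne)
Pirton: 28  (via Marden)
Dunly: 30  (via Colne)
Eskin: 43  (via Dunly)
Jorvik: 48  (via Pirton)
Fenn: 52  (via Jorvik)
Shortest route: Linby → Marden → Pirton → Jorvik → Fenn = 52 min.

52 min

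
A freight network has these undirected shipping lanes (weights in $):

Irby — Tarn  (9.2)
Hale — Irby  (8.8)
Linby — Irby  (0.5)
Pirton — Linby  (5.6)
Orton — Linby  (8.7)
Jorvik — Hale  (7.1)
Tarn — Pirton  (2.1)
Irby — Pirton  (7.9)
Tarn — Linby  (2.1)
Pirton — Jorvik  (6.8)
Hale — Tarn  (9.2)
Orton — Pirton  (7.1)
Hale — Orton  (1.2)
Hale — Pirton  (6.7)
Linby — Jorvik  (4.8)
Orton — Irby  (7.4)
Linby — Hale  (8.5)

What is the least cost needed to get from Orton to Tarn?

Settle nodes by increasing distance from Orton:
Orton: 0
Hale: 1.2  (via Orton)
Pirton: 7.1  (via Orton)
Irby: 7.4  (via Orton)
Linby: 7.9  (via Irby)
Jorvik: 8.3  (via Hale)
Tarn: 9.2  (via Pirton)
Shortest route: Orton → Pirton → Tarn = $9.2.

$9.2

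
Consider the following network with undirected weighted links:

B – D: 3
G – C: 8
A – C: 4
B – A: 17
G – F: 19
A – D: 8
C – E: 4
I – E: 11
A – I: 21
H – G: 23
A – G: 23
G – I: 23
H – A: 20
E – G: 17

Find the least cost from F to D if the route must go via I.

Shortest F→I: F → G → I = 42
Best I to D: I → E → C → A → D costing 27
Total via I: 42 + 27 = 69.

69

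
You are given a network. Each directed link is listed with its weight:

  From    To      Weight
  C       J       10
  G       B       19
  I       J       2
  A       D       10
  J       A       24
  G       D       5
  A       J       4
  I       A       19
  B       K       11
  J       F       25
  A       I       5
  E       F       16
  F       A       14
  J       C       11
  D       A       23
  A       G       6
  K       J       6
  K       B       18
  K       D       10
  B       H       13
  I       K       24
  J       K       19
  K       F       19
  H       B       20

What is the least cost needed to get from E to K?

Enumerating some paths:
E → F → A → I → K: 16+14+5+24 = 59
E → F → A → G → B → K: 16+14+6+19+11 = 66
E → F → A → J → K: 16+14+4+19 = 53
E → F → A → I → J → K: 16+14+5+2+19 = 56
The minimum is 53 via E → F → A → J → K.

53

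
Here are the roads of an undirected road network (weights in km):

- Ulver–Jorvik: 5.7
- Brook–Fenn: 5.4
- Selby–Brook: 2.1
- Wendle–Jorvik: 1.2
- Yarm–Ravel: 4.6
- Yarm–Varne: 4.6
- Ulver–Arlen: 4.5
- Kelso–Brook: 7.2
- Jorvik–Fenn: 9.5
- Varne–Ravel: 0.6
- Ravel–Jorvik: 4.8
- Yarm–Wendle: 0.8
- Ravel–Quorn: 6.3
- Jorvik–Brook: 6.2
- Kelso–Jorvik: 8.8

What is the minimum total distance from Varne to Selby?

13.7 km

Shortest distances from Varne:
Varne: 0
Ravel: 0.6  (via Varne)
Yarm: 4.6  (via Varne)
Jorvik: 5.4  (via Ravel)
Wendle: 5.4  (via Yarm)
Quorn: 6.9  (via Ravel)
Ulver: 11.1  (via Jorvik)
Brook: 11.6  (via Jorvik)
Selby: 13.7  (via Brook)
Shortest route: Varne–Ravel–Jorvik–Brook–Selby = 13.7 km.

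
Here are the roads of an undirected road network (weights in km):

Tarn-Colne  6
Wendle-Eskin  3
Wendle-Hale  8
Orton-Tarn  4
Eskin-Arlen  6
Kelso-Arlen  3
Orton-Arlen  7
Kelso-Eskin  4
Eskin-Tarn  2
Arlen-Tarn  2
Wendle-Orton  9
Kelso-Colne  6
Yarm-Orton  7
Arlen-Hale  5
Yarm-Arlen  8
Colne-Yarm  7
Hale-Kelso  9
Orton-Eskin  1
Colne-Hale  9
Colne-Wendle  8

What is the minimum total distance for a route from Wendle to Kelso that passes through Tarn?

10 km

Shortest Wendle→Tarn: Wendle → Eskin → Tarn = 5
Best Tarn to Kelso: Tarn → Arlen → Kelso costing 5
Total via Tarn: 5 + 5 = 10 km.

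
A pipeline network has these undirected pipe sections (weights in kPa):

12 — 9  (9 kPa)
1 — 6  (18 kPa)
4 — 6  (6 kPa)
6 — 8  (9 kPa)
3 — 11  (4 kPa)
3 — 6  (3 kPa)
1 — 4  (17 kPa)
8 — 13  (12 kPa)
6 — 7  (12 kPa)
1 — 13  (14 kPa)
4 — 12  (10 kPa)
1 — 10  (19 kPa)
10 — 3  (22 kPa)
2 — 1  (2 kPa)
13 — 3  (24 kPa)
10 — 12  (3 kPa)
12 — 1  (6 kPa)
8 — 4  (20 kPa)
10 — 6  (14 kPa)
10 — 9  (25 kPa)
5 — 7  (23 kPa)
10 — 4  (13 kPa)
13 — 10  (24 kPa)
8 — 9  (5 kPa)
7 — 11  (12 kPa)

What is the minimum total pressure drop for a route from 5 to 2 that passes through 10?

60 kPa

Shortest 5→10: 5 → 7 → 6 → 10 = 49
Best 10 to 2: 10 → 12 → 1 → 2 costing 11
Total via 10: 49 + 11 = 60 kPa.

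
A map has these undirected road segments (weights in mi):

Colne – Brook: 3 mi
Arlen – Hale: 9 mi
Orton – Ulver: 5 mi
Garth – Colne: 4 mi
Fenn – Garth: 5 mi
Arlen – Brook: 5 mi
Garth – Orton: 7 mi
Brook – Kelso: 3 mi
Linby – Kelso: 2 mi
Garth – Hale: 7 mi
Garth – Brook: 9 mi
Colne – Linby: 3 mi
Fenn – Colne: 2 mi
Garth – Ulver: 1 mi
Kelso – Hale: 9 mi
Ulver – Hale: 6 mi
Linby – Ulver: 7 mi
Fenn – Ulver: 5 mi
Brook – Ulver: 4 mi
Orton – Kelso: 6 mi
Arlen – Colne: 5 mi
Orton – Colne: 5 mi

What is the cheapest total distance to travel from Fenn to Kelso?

7 mi

Candidate routes:
Fenn - Ulver - Brook - Kelso: 5+4+3 = 12
Fenn - Colne - Linby - Kelso: 2+3+2 = 7
Fenn - Colne - Brook - Kelso: 2+3+3 = 8
Cheapest is Fenn - Colne - Linby - Kelso at 7 mi.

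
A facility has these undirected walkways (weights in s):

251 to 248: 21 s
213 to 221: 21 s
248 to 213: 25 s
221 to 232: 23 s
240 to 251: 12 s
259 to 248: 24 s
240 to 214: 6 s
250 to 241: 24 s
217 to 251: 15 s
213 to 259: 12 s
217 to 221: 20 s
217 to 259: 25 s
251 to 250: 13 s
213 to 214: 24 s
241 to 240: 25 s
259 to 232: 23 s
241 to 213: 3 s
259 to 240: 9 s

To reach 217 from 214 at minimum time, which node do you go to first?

Candidate routes:
214–240–251–217: 6+12+15 = 33
214–240–259–217: 6+9+25 = 40
The minimum is 33 s via 214–240–251–217.
So from 214 the first move is to 240.

240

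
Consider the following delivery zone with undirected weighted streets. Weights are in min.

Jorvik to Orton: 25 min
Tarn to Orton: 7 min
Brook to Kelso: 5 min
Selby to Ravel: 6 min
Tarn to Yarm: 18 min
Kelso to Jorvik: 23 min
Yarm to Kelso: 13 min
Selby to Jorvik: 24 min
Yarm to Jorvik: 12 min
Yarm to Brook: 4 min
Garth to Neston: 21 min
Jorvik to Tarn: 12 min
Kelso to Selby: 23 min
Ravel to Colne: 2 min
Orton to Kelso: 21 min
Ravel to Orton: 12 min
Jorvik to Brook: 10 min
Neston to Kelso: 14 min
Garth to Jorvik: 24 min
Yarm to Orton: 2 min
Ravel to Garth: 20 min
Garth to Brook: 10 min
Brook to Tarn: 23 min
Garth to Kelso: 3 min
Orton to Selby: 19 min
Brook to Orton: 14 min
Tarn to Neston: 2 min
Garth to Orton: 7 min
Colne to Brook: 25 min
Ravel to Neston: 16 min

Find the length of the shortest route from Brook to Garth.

Settle nodes by increasing distance from Brook:
Brook: 0
Yarm: 4  (via Brook)
Kelso: 5  (via Brook)
Orton: 6  (via Yarm)
Garth: 8  (via Kelso)
Shortest route: Brook → Kelso → Garth = 8 min.

8 min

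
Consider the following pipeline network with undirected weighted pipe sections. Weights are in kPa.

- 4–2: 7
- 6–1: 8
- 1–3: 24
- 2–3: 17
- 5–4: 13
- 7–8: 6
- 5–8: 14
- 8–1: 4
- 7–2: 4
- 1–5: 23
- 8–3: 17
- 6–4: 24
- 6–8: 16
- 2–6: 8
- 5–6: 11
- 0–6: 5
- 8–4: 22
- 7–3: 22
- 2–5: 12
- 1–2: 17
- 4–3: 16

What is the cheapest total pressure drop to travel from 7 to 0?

17 kPa

Shortest distances from 7:
7: 0
2: 4  (via 7)
8: 6  (via 7)
1: 10  (via 8)
4: 11  (via 2)
6: 12  (via 2)
5: 16  (via 2)
0: 17  (via 6)
Shortest route: 7 → 2 → 6 → 0 = 17 kPa.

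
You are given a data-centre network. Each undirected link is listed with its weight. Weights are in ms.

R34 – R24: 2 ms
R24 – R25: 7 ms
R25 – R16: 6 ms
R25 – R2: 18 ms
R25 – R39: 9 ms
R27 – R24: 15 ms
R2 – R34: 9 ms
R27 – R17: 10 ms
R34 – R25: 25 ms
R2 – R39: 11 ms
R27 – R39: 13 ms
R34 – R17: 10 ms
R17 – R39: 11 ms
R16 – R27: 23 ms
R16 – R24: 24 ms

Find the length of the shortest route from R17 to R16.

Candidate routes:
R17 → R39 → R25 → R16: 11+9+6 = 26
R17 → R27 → R16: 10+23 = 33
R17 → R34 → R24 → R25 → R16: 10+2+7+6 = 25
The minimum is 25 ms via R17 → R34 → R24 → R25 → R16.

25 ms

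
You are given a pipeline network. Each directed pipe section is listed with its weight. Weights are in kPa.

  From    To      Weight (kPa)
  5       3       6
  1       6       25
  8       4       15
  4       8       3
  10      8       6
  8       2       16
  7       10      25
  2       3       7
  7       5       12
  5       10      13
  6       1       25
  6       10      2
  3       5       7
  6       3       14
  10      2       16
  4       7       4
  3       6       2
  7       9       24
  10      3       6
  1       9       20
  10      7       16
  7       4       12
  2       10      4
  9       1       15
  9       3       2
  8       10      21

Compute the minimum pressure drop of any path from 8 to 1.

50 kPa

Shortest distances from 8:
8: 0
4: 15  (via 8)
2: 16  (via 8)
7: 19  (via 4)
10: 20  (via 2)
3: 23  (via 2)
6: 25  (via 3)
5: 30  (via 3)
9: 43  (via 7)
1: 50  (via 6)
Shortest route: 8 → 2 → 3 → 6 → 1 = 50 kPa.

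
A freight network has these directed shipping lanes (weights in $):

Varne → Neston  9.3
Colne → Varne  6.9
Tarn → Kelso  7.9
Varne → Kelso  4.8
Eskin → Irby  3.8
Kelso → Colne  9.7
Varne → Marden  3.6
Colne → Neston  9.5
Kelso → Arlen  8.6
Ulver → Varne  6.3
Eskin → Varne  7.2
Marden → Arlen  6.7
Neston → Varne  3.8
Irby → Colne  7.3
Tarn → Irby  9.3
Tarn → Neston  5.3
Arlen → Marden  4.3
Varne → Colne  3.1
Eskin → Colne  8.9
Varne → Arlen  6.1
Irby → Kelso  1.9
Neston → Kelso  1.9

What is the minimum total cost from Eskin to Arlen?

$13.3

Candidate routes:
Eskin–Varne–Arlen: 7.2+6.1 = 13.3
Eskin–Irby–Kelso–Arlen: 3.8+1.9+8.6 = 14.3
The minimum is $13.3 via Eskin–Varne–Arlen.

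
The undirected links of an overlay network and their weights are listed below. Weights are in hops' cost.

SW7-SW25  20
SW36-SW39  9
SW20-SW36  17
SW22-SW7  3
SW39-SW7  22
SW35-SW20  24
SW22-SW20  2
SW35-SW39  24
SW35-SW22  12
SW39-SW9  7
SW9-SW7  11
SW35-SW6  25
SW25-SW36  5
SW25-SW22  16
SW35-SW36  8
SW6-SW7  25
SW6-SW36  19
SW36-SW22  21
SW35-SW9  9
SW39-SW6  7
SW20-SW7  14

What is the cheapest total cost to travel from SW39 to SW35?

16 hops' cost

Settle nodes by increasing distance from SW39:
SW39: 0
SW6: 7  (via SW39)
SW9: 7  (via SW39)
SW36: 9  (via SW39)
SW25: 14  (via SW36)
SW35: 16  (via SW9)
Shortest route: SW39 → SW9 → SW35 = 16 hops' cost.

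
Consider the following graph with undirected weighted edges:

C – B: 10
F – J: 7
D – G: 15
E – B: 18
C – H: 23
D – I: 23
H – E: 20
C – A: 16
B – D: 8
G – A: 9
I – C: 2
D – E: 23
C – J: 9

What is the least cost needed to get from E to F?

Candidate routes:
E–D–B–C–J–F: 23+8+10+9+7 = 57
E–B–C–J–F: 18+10+9+7 = 44
The minimum is 44 via E–B–C–J–F.

44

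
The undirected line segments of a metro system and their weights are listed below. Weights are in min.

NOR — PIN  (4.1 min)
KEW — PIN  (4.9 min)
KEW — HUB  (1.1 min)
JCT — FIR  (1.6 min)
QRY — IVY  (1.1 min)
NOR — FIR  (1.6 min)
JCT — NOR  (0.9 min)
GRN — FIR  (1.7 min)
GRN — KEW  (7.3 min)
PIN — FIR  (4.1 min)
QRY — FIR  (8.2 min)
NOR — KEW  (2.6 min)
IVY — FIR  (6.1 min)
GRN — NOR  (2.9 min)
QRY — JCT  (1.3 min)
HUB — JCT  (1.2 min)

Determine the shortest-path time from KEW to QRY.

3.6 min

Enumerating some paths:
KEW → HUB → JCT → QRY: 1.1+1.2+1.3 = 3.6
KEW → NOR → JCT → QRY: 2.6+0.9+1.3 = 4.8
The minimum is 3.6 min via KEW → HUB → JCT → QRY.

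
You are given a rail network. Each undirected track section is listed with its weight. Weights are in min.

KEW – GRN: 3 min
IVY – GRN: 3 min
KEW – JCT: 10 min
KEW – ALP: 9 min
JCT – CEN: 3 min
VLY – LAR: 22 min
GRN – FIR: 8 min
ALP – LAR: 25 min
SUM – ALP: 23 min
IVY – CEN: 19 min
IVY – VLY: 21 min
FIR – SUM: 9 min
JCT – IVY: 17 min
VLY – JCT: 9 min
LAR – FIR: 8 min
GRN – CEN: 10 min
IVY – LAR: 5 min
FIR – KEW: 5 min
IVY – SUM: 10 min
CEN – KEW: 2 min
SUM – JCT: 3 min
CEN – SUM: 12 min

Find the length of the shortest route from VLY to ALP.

23 min

Compare a few routes:
VLY–JCT–CEN–KEW–ALP: 9+3+2+9 = 23
VLY–JCT–KEW–ALP: 9+10+9 = 28
Cheapest is VLY–JCT–CEN–KEW–ALP at 23 min.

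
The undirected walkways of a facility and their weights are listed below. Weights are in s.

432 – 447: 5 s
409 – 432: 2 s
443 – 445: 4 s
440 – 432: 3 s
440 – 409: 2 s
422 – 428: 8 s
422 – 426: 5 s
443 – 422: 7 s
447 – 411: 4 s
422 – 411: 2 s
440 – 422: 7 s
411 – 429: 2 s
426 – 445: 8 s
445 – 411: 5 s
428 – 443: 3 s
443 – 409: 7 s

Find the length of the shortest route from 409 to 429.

13 s

Settle nodes by increasing distance from 409:
409: 0
432: 2  (via 409)
440: 2  (via 409)
447: 7  (via 432)
443: 7  (via 409)
422: 9  (via 440)
428: 10  (via 443)
411: 11  (via 447)
445: 11  (via 443)
429: 13  (via 411)
Shortest route: 409 → 432 → 447 → 411 → 429 = 13 s.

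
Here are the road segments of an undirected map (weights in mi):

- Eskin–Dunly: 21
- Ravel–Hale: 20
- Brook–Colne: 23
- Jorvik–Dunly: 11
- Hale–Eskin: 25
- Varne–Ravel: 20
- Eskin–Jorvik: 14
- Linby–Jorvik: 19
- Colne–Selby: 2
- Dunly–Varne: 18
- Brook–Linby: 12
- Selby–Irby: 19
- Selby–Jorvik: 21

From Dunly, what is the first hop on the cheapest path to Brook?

Jorvik

Compare a few routes:
Dunly–Jorvik–Selby–Colne–Brook: 11+21+2+23 = 57
Dunly–Jorvik–Linby–Brook: 11+19+12 = 42
Cheapest is Dunly–Jorvik–Linby–Brook at 42 mi.
So from Dunly the first move is to Jorvik.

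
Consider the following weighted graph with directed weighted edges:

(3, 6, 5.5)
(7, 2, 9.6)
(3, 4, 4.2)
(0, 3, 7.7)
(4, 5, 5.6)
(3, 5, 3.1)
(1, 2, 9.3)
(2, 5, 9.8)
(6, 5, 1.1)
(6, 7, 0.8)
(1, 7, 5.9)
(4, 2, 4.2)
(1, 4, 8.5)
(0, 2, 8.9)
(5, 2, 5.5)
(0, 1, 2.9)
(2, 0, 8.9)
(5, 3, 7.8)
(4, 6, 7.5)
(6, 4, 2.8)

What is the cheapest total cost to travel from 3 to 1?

20.2

Settle nodes by increasing distance from 3:
3: 0
5: 3.1  (via 3)
4: 4.2  (via 3)
6: 5.5  (via 3)
7: 6.3  (via 6)
2: 8.4  (via 4)
0: 17.3  (via 2)
1: 20.2  (via 0)
Shortest route: 3–4–2–0–1 = 20.2.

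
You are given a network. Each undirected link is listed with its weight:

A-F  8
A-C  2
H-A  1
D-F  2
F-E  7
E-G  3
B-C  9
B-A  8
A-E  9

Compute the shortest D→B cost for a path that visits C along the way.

21

Shortest D→C: D–F–A–C = 12
Best C to B: C–B costing 9
Total via C: 12 + 9 = 21.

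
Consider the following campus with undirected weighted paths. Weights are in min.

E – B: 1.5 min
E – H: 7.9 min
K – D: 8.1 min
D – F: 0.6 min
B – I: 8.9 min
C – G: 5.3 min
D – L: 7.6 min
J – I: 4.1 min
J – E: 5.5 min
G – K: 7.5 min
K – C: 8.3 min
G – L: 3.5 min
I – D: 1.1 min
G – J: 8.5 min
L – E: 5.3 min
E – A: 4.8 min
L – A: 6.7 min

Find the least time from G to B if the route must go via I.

21.1 min

Shortest G→I: G–L–D–I = 12.2
Best I to B: I–B costing 8.9
Total via I: 12.2 + 8.9 = 21.1 min.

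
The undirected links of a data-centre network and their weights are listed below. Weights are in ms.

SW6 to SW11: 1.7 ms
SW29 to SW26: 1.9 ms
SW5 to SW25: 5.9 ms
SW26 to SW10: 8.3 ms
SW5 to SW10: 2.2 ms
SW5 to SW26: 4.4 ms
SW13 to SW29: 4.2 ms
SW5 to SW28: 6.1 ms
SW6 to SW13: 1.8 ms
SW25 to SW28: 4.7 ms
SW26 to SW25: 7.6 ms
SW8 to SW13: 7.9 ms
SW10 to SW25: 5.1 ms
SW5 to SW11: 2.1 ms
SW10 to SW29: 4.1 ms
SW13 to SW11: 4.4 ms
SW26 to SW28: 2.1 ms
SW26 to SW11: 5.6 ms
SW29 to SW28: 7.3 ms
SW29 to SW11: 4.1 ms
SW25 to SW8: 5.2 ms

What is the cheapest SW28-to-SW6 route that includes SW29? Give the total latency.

9.8 ms

Best SW28 to SW29: SW28 → SW26 → SW29 costing 4
Shortest SW29→SW6: SW29 → SW11 → SW6 = 5.8
Total via SW29: 4 + 5.8 = 9.8 ms.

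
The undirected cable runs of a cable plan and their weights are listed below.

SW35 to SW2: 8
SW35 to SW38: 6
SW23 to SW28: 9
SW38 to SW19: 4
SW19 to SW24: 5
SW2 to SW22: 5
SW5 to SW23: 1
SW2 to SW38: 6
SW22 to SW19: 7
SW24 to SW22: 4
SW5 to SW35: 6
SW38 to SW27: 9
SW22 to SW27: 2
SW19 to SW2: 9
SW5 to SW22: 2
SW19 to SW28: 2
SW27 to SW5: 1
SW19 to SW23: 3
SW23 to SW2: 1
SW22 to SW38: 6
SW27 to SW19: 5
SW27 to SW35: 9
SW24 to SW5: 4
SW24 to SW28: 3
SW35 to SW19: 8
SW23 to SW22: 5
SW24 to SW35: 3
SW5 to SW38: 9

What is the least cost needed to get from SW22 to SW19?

6

Shortest distances from SW22:
SW22: 0
SW5: 2  (via SW22)
SW27: 2  (via SW22)
SW23: 3  (via SW5)
SW2: 4  (via SW23)
SW24: 4  (via SW22)
SW19: 6  (via SW23)
Shortest route: SW22–SW5–SW23–SW19 = 6.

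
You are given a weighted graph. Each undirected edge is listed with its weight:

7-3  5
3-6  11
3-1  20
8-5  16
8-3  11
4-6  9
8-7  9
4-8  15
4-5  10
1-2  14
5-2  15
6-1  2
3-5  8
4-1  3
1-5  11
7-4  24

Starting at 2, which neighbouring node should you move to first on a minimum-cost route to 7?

Compare a few routes:
2 - 1 - 6 - 3 - 7: 14+2+11+5 = 32
2 - 5 - 3 - 7: 15+8+5 = 28
Cheapest is 2 - 5 - 3 - 7 at 28.
So from 2 the first move is to 5.

5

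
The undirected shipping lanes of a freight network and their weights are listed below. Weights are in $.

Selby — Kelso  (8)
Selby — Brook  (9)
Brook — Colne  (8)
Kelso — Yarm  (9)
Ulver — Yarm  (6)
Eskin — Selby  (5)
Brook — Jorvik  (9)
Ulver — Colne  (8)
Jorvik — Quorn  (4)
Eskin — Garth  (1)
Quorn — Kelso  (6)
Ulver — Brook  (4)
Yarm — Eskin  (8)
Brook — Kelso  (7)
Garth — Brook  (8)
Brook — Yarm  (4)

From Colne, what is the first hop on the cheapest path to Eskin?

Brook

Compare a few routes:
Colne–Brook–Garth–Eskin: 8+8+1 = 17
Colne–Ulver–Brook–Garth–Eskin: 8+4+8+1 = 21
Colne–Brook–Yarm–Eskin: 8+4+8 = 20
The minimum is $17 via Colne–Brook–Garth–Eskin.
So from Colne the first move is to Brook.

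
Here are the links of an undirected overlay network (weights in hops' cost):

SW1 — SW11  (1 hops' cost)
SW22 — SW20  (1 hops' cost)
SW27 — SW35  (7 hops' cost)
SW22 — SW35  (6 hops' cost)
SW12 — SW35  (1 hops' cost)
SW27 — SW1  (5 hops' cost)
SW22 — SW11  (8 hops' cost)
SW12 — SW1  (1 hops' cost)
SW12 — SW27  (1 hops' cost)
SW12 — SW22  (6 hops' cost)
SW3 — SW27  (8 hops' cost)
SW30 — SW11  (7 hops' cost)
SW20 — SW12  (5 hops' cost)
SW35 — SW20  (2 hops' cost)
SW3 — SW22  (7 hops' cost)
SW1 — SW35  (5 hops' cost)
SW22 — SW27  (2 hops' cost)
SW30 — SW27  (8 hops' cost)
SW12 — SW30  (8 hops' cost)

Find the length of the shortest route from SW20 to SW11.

Compare a few routes:
SW20 → SW35 → SW12 → SW1 → SW11: 2+1+1+1 = 5
SW20 → SW22 → SW27 → SW12 → SW1 → SW11: 1+2+1+1+1 = 6
The minimum is 5 hops' cost via SW20 → SW35 → SW12 → SW1 → SW11.

5 hops' cost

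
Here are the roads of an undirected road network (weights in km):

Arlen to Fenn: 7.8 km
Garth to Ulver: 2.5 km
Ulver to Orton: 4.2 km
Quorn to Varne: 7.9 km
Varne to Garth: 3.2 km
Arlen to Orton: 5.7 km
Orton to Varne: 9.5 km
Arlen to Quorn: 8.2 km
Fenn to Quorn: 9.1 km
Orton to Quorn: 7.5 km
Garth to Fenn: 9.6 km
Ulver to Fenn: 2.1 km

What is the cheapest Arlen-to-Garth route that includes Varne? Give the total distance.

18.4 km

Best Arlen to Varne: Arlen → Orton → Varne costing 15.2
Best Varne to Garth: Varne → Garth costing 3.2
Total via Varne: 15.2 + 3.2 = 18.4 km.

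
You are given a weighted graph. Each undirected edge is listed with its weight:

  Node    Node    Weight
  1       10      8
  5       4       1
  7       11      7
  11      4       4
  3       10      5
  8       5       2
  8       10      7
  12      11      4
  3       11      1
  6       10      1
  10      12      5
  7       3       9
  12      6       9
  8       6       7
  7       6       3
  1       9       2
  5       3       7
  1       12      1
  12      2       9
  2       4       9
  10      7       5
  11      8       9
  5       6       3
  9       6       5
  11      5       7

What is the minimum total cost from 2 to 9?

Shortest distances from 2:
2: 0
4: 9  (via 2)
12: 9  (via 2)
1: 10  (via 12)
5: 10  (via 4)
8: 12  (via 5)
9: 12  (via 1)
Shortest route: 2 → 12 → 1 → 9 = 12.

12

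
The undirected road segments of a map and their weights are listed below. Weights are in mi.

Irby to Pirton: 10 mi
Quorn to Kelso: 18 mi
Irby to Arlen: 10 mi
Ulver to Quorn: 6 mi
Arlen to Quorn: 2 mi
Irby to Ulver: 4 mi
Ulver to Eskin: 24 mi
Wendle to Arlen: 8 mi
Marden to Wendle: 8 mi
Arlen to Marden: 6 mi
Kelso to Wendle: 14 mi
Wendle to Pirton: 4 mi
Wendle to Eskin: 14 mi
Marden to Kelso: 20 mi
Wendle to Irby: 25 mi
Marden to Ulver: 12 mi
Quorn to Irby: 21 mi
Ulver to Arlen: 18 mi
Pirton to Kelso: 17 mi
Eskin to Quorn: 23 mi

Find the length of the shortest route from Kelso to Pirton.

Enumerating some paths:
Kelso → Pirton: 17 = 17
Kelso → Wendle → Pirton: 14+4 = 18
The minimum is 17 mi via Kelso → Pirton.

17 mi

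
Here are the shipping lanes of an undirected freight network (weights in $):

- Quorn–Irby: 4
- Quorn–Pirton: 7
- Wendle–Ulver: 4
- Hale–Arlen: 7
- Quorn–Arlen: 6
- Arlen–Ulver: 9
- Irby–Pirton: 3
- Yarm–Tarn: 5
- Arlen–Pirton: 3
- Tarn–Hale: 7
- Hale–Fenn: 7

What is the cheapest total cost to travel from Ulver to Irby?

$15

Running Dijkstra from Ulver:
Ulver: 0
Wendle: 4  (via Ulver)
Arlen: 9  (via Ulver)
Pirton: 12  (via Arlen)
Irby: 15  (via Pirton)
Shortest route: Ulver–Arlen–Pirton–Irby = $15.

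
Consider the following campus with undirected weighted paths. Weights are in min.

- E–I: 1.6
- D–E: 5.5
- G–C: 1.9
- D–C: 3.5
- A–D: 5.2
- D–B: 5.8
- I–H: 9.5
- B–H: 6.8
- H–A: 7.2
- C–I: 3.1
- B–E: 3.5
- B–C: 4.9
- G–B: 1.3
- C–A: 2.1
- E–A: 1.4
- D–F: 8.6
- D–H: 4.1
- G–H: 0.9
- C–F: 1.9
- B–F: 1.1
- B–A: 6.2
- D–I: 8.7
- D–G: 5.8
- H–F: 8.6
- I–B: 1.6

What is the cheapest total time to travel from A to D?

5.2 min

Settle nodes by increasing distance from A:
A: 0
E: 1.4  (via A)
C: 2.1  (via A)
I: 3  (via E)
F: 4  (via C)
G: 4  (via C)
B: 4.6  (via I)
H: 4.9  (via G)
D: 5.2  (via A)
Shortest route: A–D = 5.2 min.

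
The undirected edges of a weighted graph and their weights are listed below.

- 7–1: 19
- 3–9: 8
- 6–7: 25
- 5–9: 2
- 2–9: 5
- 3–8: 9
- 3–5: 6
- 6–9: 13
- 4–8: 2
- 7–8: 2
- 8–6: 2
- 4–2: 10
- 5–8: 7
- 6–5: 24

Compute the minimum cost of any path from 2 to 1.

33

Running Dijkstra from 2:
2: 0
9: 5  (via 2)
5: 7  (via 9)
4: 10  (via 2)
8: 12  (via 4)
3: 13  (via 9)
6: 14  (via 8)
7: 14  (via 8)
1: 33  (via 7)
Shortest route: 2–4–8–7–1 = 33.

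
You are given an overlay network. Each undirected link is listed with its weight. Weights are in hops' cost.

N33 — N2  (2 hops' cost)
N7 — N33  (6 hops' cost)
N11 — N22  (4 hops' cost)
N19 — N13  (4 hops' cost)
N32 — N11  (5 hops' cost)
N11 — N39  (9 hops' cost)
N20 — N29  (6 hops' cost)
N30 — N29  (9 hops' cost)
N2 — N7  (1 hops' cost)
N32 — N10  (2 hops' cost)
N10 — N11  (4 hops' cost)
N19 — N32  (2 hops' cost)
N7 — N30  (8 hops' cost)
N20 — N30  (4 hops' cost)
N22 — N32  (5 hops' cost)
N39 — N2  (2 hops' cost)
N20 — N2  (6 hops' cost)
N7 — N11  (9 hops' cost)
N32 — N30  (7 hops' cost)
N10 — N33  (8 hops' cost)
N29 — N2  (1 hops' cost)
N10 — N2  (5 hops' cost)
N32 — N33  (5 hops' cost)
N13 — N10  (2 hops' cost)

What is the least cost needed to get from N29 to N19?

Enumerating some paths:
N29–N2–N7–N33–N32–N19: 1+1+6+5+2 = 15
N29–N2–N10–N13–N19: 1+5+2+4 = 12
N29–N2–N33–N32–N19: 1+2+5+2 = 10
N29–N2–N33–N10–N32–N19: 1+2+8+2+2 = 15
The minimum is 10 hops' cost via N29–N2–N33–N32–N19.

10 hops' cost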